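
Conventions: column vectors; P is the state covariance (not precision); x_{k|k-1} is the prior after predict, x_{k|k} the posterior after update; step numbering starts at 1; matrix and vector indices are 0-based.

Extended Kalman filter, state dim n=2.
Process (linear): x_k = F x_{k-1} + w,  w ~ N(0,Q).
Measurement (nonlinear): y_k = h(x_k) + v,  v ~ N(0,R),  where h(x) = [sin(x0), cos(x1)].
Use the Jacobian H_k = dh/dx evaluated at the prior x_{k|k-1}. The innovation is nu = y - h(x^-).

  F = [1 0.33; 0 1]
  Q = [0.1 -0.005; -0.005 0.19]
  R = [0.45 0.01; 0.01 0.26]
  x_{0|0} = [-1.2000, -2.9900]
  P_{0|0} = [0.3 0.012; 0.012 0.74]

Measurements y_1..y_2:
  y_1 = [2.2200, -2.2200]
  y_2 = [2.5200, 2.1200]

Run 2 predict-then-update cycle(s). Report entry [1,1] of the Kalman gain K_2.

K[1,1] = -0.8273

step 1: x^-=[-2.1867, -2.9900]  P^-=[0.4885 0.2512; 0.2512 0.9300]  H_jac=[-0.5777 0.0000; 0.0000 0.1510]  S=[0.6130 -0.0119; -0.0119 0.2812]  K=[-0.4581 0.1155; -0.2272 0.4898]  nu=[3.0363, -1.2315]  x^+=[-3.7198, -4.2830]  P^+=[0.3548 0.1685; 0.1685 0.8282]
step 2: x^-=[-5.1332, -4.2830]  P^-=[0.6563 0.4368; 0.4368 1.0182]  H_jac=[0.4085 0.0000; 0.0000 -0.9092]  S=[0.5595 -0.1523; -0.1523 1.1018]  K=[0.3960 -0.3058; 0.0938 -0.8273]  nu=[1.6073, 2.5363]  x^+=[-5.2724, -6.2306]  P^+=[0.4287 0.0831; 0.0831 0.2355]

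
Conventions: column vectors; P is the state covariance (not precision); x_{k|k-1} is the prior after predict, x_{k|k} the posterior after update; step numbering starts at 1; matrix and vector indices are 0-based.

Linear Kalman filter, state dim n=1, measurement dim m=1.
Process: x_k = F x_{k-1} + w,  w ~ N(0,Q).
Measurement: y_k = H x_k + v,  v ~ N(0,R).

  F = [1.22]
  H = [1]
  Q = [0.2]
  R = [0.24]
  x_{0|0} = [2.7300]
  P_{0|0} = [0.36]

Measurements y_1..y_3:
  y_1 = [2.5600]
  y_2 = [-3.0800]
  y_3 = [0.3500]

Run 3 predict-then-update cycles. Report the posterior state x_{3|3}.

step 1: x^-=[3.3306]  P^-=[0.7358]  S=[0.9758]  K=[0.7541]  nu=[-0.7706]  x^+=[2.7495]  P^+=[0.1810]
step 2: x^-=[3.3544]  P^-=[0.4694]  S=[0.7094]  K=[0.6617]  nu=[-6.4344]  x^+=[-0.9030]  P^+=[0.1588]
step 3: x^-=[-1.1017]  P^-=[0.4364]  S=[0.6764]  K=[0.6452]  nu=[1.4517]  x^+=[-0.1651]  P^+=[0.1548]

x_post = [-0.1651]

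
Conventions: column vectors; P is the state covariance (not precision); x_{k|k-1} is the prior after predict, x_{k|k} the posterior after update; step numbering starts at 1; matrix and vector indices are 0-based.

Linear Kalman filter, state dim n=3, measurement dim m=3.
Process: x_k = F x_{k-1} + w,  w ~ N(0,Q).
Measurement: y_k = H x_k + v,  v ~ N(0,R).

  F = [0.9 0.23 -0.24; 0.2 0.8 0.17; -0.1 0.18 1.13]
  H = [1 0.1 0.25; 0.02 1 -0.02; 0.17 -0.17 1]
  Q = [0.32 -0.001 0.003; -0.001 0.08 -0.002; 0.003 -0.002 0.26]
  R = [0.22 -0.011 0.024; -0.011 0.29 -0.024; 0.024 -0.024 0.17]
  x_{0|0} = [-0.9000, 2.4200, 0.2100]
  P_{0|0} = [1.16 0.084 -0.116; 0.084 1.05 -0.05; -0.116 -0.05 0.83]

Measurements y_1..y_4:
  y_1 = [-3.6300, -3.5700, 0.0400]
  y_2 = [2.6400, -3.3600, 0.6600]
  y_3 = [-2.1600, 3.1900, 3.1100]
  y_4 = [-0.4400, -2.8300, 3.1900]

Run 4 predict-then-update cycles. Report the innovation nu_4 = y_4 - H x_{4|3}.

step 1: x^-=[-0.3038, 1.7917, 0.7629]  P^-=[1.4534 0.4269 -0.4029; 0.4269 0.8278 0.2108; -0.4029 0.2108 1.3683]  S=[1.6616 0.5801 0.1258; 0.5801 1.1279 0.0888; 0.1258 0.0888 1.3709]  K=[0.8628 -0.0131 -0.2450; 0.0956 0.6846 0.0509; -0.1497 0.1596 0.9254]  nu=[-3.6961, -5.3404, -0.3667]  x^+=[-3.3334, -2.2362, 0.1245]  P^+=[0.1995 -0.0125 -0.0567; -0.0125 0.1971 0.0302; -0.0567 0.0302 0.1647]
step 2: x^-=[-3.5443, -2.4345, 0.0715]  P^-=[0.5175 0.0443 -0.1056; 0.0443 0.2192 0.0709; -0.1056 0.0709 0.5042]  S=[0.7308 0.0823 0.1214; 0.0823 0.5087 0.0072; 0.1214 0.0072 0.6329]  K=[0.7073 -0.0004 -0.1756; 0.0595 0.4196 0.0489; -0.1036 0.1214 0.7677]  nu=[6.4098, -0.8532, 0.7772]  x^+=[0.8531, -2.3732, -0.0998]  P^+=[0.1626 -0.0078 -0.0418; -0.0078 0.1204 0.0215; -0.0418 0.0215 0.1359]
step 3: x^-=[0.2459, -1.7449, -0.6252]  P^-=[0.4784 0.0313 -0.0835; 0.0313 0.1680 0.0499; -0.0835 0.0499 0.4575]  S=[0.6957 0.0580 0.1279; 0.0580 0.4577 -0.0062; 0.1279 -0.0062 0.5990]  K=[0.6913 0.0030 -0.1600; 0.0501 0.3604 0.0375; -0.0948 0.1075 0.7472]  nu=[-2.0751, 4.9174, 3.3968]  x^+=[-1.7174, 0.0510, 2.6381]  P^+=[0.1586 -0.0068 -0.0388; -0.0068 0.1036 0.0177; -0.0388 0.0177 0.1318]
step 4: x^-=[-2.1671, 0.1458, 3.1620]  P^-=[0.4735 0.0292 -0.0802; 0.0292 0.1564 0.0438; -0.0802 0.0438 0.4494]  S=[0.6911 0.0532 0.1286; 0.0532 0.4463 -0.0105; 0.1286 -0.0105 0.5938]  K=[0.6893 0.0044 -0.1571; 0.0481 0.3449 0.0330; -0.0935 0.1030 0.7435]  nu=[0.9220, -2.8693, 0.4212]  x^+=[-1.6104, -0.7856, 3.0934]  P^+=[0.1580 -0.0065 -0.0382; -0.0065 0.0992 0.0164; -0.0382 0.0164 0.1310]

innov = [0.9220, -2.8693, 0.4212]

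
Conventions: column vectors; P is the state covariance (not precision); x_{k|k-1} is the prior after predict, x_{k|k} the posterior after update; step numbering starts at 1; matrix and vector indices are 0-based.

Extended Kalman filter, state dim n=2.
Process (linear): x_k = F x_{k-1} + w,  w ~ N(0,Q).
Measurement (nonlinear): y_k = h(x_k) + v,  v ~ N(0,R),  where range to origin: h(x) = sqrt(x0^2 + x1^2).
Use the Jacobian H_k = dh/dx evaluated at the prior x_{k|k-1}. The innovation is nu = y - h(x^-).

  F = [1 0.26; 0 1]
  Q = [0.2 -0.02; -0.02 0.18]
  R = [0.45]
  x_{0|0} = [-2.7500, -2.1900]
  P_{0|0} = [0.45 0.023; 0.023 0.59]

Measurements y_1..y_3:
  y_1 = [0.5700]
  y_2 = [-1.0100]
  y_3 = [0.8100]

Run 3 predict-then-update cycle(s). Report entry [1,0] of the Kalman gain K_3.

K[1,0] = 0.1129

step 1: x^-=[-3.3194, -2.1900]  P^-=[0.7018 0.1564; 0.1564 0.7700]  H_jac=[-0.8347 -0.5507]  S=[1.3163]  K=[-0.5105; -0.4213]  nu=[-3.4067]  x^+=[-1.5803, -0.7547]  P^+=[0.3588 -0.1267; -0.1267 0.5363]
step 2: x^-=[-1.7765, -0.7547]  P^-=[0.5292 -0.0073; -0.0073 0.7163]  H_jac=[-0.9204 -0.3910]  S=[1.0026]  K=[-0.4830; -0.2727]  nu=[-2.9401]  x^+=[-0.3565, 0.0471]  P^+=[0.2953 -0.1393; -0.1393 0.6418]
step 3: x^-=[-0.3442, 0.0471]  P^-=[0.4663 0.0076; 0.0076 0.8218]  H_jac=[-0.9908 0.1356]  S=[0.9208]  K=[-0.5006; 0.1129]  nu=[0.4626]  x^+=[-0.5758, 0.0993]  P^+=[0.2355 0.0596; 0.0596 0.8101]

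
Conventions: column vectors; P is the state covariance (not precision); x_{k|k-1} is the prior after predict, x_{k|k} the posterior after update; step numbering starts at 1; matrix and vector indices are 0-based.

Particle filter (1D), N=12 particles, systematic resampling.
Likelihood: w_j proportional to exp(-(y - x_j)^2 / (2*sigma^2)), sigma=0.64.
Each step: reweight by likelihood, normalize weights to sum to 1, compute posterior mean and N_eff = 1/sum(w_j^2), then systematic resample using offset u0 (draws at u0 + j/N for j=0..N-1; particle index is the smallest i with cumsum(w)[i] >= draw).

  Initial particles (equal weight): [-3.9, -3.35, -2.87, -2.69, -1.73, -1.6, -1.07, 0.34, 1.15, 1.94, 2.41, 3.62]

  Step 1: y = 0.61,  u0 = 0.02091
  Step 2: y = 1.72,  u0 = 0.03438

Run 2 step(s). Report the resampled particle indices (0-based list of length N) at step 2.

step 1: w=[0.0000, 0.0000, 0.0000, 0.0000, 0.0007, 0.0014, 0.0179, 0.5123, 0.3923, 0.0646, 0.0107, 0.0000]  mean=0.7540  Neff=2.3753  idx=[7, 7, 7, 7, 7, 7, 7, 8, 8, 8, 8, 9]
step 2: w=[0.0227, 0.0227, 0.0227, 0.0227, 0.0227, 0.0227, 0.0227, 0.1558, 0.1558, 0.1558, 0.1558, 0.2183]  mean=1.1940  Neff=6.7422  idx=[1, 5, 7, 7, 8, 8, 9, 9, 10, 11, 11, 11]

resampled_idx = [1, 5, 7, 7, 8, 8, 9, 9, 10, 11, 11, 11]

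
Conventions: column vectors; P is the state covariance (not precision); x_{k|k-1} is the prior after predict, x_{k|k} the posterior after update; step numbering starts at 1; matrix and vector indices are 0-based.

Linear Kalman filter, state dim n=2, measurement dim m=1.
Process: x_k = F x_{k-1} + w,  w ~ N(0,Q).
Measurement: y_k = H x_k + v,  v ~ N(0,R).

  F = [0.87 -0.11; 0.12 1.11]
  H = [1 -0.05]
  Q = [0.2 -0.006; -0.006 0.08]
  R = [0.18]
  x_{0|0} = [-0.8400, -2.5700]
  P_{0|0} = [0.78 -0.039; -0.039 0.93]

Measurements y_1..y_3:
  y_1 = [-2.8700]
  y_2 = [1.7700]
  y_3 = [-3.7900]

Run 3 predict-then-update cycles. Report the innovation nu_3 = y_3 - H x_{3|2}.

innov = [-4.7954]

step 1: x^-=[-0.4481, -2.9535]  P^-=[0.8091 -0.0753; -0.0753 1.2267]  S=[0.9997]  K=[0.8131; -0.1366]  nu=[-2.5696]  x^+=[-2.5375, -2.6024]  P^+=[0.1482 0.0358; 0.0358 1.2080]
step 2: x^-=[-1.9213, -3.1931]  P^-=[0.3199 -0.1039; -0.1039 1.5801]  S=[0.5142]  K=[0.6322; -0.3557]  nu=[3.5317]  x^+=[0.3113, -4.4495]  P^+=[0.1144 0.0117; 0.0117 1.5150]
step 3: x^-=[0.7603, -4.9015]  P^-=[0.3027 -0.1679; -0.1679 1.9514]  S=[0.5043]  K=[0.6168; -0.5263]  nu=[-4.7954]  x^+=[-2.1974, -2.3775]  P^+=[0.1108 -0.0042; -0.0042 1.8117]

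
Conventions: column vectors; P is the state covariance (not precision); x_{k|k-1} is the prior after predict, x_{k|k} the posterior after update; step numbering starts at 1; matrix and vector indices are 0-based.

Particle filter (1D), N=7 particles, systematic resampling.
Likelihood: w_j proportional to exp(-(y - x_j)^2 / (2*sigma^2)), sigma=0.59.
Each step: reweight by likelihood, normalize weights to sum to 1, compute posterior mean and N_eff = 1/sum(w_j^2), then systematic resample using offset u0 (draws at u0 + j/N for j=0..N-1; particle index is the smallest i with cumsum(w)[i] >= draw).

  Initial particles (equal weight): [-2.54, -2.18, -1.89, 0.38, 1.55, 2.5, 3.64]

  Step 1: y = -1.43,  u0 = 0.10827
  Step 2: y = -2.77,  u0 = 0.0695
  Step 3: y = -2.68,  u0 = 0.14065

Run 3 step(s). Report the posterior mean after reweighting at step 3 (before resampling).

post_mean = -2.2556

step 1: w=[0.1250, 0.3270, 0.5413, 0.0066, 0.0000, 0.0000, 0.0000]  mean=-2.0510  Neff=2.4058  idx=[0, 1, 1, 2, 2, 2, 2]
step 2: w=[0.2683, 0.1755, 0.1755, 0.0952, 0.0952, 0.0952, 0.0952]  mean=-2.1662  Neff=5.8887  idx=[0, 0, 1, 2, 3, 4, 6]
step 3: w=[0.2130, 0.2130, 0.1530, 0.1530, 0.0894, 0.0894, 0.0894]  mean=-2.2556  Neff=6.1930  idx=[0, 1, 2, 2, 3, 5, 6]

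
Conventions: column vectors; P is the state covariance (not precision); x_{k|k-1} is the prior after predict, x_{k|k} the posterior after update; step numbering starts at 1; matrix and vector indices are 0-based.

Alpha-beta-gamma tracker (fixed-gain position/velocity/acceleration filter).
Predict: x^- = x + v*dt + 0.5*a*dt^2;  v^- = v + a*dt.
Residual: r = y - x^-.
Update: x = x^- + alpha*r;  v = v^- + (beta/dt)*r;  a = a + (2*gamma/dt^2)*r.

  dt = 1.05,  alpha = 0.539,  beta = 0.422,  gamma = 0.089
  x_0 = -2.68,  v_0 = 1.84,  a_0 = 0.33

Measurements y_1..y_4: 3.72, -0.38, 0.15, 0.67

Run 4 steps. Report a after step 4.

a_post = -1.1080

step 1: x_pred=-0.5661  r=4.2861  x^+=1.7441  v^+=3.9091  a^+=1.0220
step 2: x_pred=6.4120  r=-6.7920  x^+=2.7511  v^+=2.2524  a^+=-0.0746
step 3: x_pred=5.0751  r=-4.9251  x^+=2.4205  v^+=0.1947  a^+=-0.8697
step 4: x_pred=2.1455  r=-1.4755  x^+=1.3502  v^+=-1.3115  a^+=-1.1080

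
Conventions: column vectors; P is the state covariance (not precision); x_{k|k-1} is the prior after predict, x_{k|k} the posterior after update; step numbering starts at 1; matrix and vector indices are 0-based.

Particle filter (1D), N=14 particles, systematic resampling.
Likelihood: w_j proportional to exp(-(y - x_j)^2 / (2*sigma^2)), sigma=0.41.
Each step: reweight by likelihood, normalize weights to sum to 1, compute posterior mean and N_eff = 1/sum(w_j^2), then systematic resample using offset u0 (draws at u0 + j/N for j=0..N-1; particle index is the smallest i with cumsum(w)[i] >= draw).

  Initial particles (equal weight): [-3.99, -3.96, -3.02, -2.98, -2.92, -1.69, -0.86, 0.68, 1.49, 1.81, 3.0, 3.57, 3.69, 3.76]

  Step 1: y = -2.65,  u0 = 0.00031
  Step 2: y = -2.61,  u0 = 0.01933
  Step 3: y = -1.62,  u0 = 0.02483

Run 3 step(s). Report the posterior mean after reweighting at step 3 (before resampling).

post_mean = -2.9520

step 1: w=[0.0021, 0.0027, 0.2933, 0.3187, 0.3548, 0.0284, 0.0000, 0.0000, 0.0000, 0.0000, 0.0000, 0.0000, 0.0000, 0.0000]  mean=-2.9385  Neff=3.1820  idx=[0, 2, 2, 2, 2, 3, 3, 3, 3, 4, 4, 4, 4, 4]
step 2: w=[0.0004, 0.0685, 0.0685, 0.0685, 0.0685, 0.0752, 0.0752, 0.0752, 0.0752, 0.0849, 0.0849, 0.0849, 0.0849, 0.0849]  mean=-2.9659  Neff=12.9074  idx=[1, 2, 3, 4, 5, 6, 7, 8, 9, 10, 10, 11, 12, 13]
step 3: w=[0.0436, 0.0436, 0.0436, 0.0436, 0.0605, 0.0605, 0.0605, 0.0605, 0.0973, 0.0973, 0.0973, 0.0973, 0.0973, 0.0973]  mean=-2.9520  Neff=12.6554  idx=[0, 2, 3, 5, 6, 7, 8, 9, 9, 10, 11, 12, 12, 13]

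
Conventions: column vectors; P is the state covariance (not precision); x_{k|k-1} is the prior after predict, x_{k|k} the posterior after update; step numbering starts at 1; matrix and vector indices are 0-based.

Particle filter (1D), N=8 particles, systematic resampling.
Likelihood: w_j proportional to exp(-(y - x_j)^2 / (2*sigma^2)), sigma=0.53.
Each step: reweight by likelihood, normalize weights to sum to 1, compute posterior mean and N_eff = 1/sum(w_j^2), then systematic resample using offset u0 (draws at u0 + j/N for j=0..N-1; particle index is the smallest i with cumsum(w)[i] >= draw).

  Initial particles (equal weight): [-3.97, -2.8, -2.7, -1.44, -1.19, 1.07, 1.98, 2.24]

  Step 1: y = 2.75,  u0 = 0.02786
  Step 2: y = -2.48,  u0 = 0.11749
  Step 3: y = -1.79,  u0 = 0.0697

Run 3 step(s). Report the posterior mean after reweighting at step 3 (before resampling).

step 1: w=[0.0000, 0.0000, 0.0000, 0.0000, 0.0000, 0.0067, 0.3537, 0.6396]  mean=2.1402  Neff=1.8718  idx=[6, 6, 6, 7, 7, 7, 7, 7]
step 2: w=[0.3256, 0.3256, 0.3256, 0.0047, 0.0047, 0.0047, 0.0047, 0.0047]  mean=1.9860  Neff=3.1435  idx=[0, 0, 1, 1, 1, 2, 2, 6]
step 3: w=[0.1423, 0.1423, 0.1423, 0.1423, 0.1423, 0.1423, 0.1423, 0.0039]  mean=1.9810  Neff=7.0535  idx=[0, 1, 2, 3, 4, 4, 5, 6]

post_mean = 1.9810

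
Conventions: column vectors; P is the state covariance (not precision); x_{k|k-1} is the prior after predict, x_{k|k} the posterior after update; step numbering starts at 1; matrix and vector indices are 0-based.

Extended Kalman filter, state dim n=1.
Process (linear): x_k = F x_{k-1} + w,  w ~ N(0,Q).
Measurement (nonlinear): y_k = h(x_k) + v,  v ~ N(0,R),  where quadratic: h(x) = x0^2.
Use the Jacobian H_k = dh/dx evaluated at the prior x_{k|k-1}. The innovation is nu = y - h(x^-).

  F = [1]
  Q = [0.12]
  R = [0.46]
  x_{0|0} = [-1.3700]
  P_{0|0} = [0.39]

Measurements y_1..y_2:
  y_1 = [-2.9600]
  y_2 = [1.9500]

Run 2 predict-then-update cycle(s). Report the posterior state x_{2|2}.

step 1: x^-=[-1.3700]  P^-=[0.5100]  H_jac=[-2.7400]  S=[4.2889]  K=[-0.3258]  nu=[-4.8369]  x^+=[0.2060]  P^+=[0.0547]
step 2: x^-=[0.2060]  P^-=[0.1747]  H_jac=[0.4119]  S=[0.4896]  K=[0.1470]  nu=[1.9076]  x^+=[0.4863]  P^+=[0.1641]

x_post = [0.4863]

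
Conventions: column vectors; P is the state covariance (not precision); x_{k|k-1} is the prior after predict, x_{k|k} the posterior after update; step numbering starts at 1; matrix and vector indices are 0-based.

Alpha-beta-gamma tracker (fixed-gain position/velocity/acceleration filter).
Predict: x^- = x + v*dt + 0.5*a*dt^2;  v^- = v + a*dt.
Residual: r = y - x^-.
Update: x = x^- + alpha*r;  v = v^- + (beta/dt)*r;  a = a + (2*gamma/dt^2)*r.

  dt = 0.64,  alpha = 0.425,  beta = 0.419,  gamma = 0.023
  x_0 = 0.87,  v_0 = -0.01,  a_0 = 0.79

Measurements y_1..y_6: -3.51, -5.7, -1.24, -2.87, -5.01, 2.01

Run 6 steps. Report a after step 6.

a_post = 1.2294

step 1: x_pred=1.0254  r=-4.5354  x^+=-0.9021  v^+=-2.4737  a^+=0.2807
step 2: x_pred=-2.4278  r=-3.2722  x^+=-3.8185  v^+=-4.4363  a^+=-0.0868
step 3: x_pred=-6.6755  r=5.4355  x^+=-4.3654  v^+=-0.9333  a^+=0.5236
step 4: x_pred=-4.8555  r=1.9855  x^+=-4.0117  v^+=0.7017  a^+=0.7466
step 5: x_pred=-3.4097  r=-1.6003  x^+=-4.0898  v^+=0.1318  a^+=0.5669
step 6: x_pred=-3.8894  r=5.8994  x^+=-1.3821  v^+=4.3568  a^+=1.2294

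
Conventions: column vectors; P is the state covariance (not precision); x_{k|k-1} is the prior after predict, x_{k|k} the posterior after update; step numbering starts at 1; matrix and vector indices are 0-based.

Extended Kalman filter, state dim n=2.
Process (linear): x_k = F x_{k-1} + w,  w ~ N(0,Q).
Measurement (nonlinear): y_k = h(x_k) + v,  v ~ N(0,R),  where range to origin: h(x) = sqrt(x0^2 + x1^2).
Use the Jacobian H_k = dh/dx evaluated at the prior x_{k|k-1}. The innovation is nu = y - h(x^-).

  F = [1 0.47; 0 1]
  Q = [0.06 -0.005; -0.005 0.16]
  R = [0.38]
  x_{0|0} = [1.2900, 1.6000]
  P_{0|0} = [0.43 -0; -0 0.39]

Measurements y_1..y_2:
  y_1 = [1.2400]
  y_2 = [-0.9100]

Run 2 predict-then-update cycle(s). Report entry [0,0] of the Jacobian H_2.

step 1: x^-=[2.0420, 1.6000]  P^-=[0.5762 0.1783; 0.1783 0.5500]  H_jac=[0.7871 0.6168]  S=[1.1193]  K=[0.5034; 0.4284]  nu=[-1.3542]  x^+=[1.3603, 1.0198]  P^+=[0.2925 -0.0631; -0.0631 0.3445]
step 2: x^-=[1.8396, 1.0198]  P^-=[0.3693 0.0938; 0.0938 0.5045]  H_jac=[0.8746 0.4848]  S=[0.8606]  K=[0.4281; 0.3796]  nu=[-3.0134]  x^+=[0.5496, -0.1240]  P^+=[0.2115 -0.0460; -0.0460 0.3805]

H_jac[0,0] = 0.8746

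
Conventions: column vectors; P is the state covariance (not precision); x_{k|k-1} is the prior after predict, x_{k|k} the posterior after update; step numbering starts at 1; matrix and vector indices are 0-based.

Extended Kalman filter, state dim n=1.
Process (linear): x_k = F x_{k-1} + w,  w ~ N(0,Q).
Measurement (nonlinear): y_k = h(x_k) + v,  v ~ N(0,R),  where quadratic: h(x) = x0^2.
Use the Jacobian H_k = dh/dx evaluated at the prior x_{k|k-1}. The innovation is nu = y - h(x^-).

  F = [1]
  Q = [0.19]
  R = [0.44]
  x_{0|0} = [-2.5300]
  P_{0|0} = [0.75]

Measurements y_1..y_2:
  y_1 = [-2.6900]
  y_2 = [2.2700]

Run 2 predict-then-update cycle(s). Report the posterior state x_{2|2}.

step 1: x^-=[-2.5300]  P^-=[0.9400]  H_jac=[-5.0600]  S=[24.5074]  K=[-0.1941]  nu=[-9.0909]  x^+=[-0.7656]  P^+=[0.0169]
step 2: x^-=[-0.7656]  P^-=[0.2069]  H_jac=[-1.5313]  S=[0.9251]  K=[-0.3424]  nu=[1.6838]  x^+=[-1.3422]  P^+=[0.0984]

x_post = [-1.3422]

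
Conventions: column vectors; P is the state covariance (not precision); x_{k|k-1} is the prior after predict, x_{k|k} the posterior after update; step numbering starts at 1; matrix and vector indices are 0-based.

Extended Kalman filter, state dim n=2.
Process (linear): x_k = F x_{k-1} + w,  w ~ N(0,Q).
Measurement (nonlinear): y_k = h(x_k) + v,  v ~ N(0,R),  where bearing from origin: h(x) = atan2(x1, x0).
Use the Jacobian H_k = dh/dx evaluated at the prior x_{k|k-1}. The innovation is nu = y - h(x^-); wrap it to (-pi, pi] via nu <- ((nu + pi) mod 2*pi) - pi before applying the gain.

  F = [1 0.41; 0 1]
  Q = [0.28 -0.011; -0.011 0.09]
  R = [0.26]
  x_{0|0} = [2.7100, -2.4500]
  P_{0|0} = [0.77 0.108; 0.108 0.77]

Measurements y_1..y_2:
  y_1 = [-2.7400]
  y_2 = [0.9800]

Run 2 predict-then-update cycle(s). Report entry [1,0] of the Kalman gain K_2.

K[1,0] = 0.0554

step 1: x^-=[1.7055, -2.4500]  P^-=[1.2680 0.4127; 0.4127 0.8600]  H_jac=[0.2749 0.1914]  S=[0.4308]  K=[0.9926; 0.6455]  nu=[-1.7773]  x^+=[-0.0587, -3.5972]  P^+=[0.8436 0.1367; 0.1367 0.6805]
step 2: x^-=[-1.5336, -3.5972]  P^-=[1.3500 0.4047; 0.4047 0.7705]  H_jac=[0.2352 -0.1003]  S=[0.3234]  K=[0.8566; 0.0554]  nu=[2.9538]  x^+=[0.9967, -3.4334]  P^+=[1.1128 0.3893; 0.3893 0.7695]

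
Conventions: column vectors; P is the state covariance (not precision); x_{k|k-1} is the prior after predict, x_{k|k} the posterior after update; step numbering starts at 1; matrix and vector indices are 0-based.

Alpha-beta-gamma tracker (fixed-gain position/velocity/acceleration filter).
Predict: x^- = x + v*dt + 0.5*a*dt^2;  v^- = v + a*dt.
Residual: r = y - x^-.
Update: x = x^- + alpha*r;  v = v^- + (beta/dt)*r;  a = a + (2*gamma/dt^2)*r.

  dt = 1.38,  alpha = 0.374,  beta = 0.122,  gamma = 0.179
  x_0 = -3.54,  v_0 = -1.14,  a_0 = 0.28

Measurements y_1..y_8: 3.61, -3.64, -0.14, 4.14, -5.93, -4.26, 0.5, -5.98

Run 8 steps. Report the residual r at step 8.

step 1: x_pred=-4.8466  r=8.4566  x^+=-1.6838  v^+=-0.0060  a^+=1.8697
step 2: x_pred=0.0883  r=-3.7283  x^+=-1.3061  v^+=2.2446  a^+=1.1689
step 3: x_pred=2.9045  r=-3.0445  x^+=1.7658  v^+=3.5885  a^+=0.5965
step 4: x_pred=7.2860  r=-3.1460  x^+=6.1094  v^+=4.1336  a^+=0.0051
step 5: x_pred=11.8187  r=-17.7487  x^+=5.1807  v^+=2.5716  a^+=-3.3314
step 6: x_pred=5.5574  r=-9.8174  x^+=1.8857  v^+=-2.8936  a^+=-5.1769
step 7: x_pred=-7.0368  r=7.5368  x^+=-4.2181  v^+=-9.3713  a^+=-3.7601
step 8: x_pred=-20.7309  r=14.7509  x^+=-15.2140  v^+=-13.2562  a^+=-0.9871

resid = 14.7509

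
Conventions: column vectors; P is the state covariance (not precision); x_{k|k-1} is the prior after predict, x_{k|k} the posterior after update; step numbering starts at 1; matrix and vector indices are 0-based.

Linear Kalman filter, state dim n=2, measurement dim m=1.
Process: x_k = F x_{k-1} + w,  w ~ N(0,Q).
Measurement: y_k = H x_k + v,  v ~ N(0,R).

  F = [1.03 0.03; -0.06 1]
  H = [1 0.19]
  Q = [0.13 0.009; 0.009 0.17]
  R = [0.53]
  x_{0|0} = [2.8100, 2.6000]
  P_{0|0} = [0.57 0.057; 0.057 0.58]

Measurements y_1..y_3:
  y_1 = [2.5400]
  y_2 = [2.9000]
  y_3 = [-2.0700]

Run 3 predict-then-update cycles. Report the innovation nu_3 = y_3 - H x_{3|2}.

step 1: x^-=[2.9723, 2.4314]  P^-=[0.7388 0.0498; 0.0498 0.7452]  S=[1.3146]  K=[0.5692; 0.1456]  nu=[-0.8943]  x^+=[2.4633, 2.3012]  P^+=[0.3129 -0.0591; -0.0591 0.7174]
step 2: x^-=[2.6062, 2.1534]  P^-=[0.4589 -0.0496; -0.0496 0.8956]  S=[1.0024]  K=[0.4484; 0.1202]  nu=[-0.1154]  x^+=[2.5545, 2.1395]  P^+=[0.2574 -0.1037; -0.1037 0.8811]
step 3: x^-=[2.6953, 1.9863]  P^-=[0.3974 -0.0871; -0.0871 1.0645]  S=[0.9328]  K=[0.4083; 0.1235]  nu=[-5.1427]  x^+=[0.5954, 1.3513]  P^+=[0.2419 -0.1341; -0.1341 1.0502]

innov = [-5.1427]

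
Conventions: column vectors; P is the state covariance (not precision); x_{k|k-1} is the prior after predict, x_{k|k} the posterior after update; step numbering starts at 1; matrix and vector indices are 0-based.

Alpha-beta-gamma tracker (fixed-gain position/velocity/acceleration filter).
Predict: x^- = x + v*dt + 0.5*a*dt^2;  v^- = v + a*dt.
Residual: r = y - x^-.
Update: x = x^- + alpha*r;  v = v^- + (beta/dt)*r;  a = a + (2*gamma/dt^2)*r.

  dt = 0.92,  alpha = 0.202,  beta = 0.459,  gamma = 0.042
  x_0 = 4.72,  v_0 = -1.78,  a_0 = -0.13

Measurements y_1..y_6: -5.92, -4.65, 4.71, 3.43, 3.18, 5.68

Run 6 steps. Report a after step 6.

step 1: x_pred=3.0274  r=-8.9474  x^+=1.2200  v^+=-6.3636  a^+=-1.0180
step 2: x_pred=-5.0653  r=0.4153  x^+=-4.9814  v^+=-7.0929  a^+=-0.9768
step 3: x_pred=-11.9202  r=16.6302  x^+=-8.5609  v^+=0.3055  a^+=0.6737
step 4: x_pred=-7.9948  r=11.4248  x^+=-5.6870  v^+=6.6253  a^+=1.8075
step 5: x_pred=1.1732  r=2.0068  x^+=1.5786  v^+=9.2894  a^+=2.0067
step 6: x_pred=10.9741  r=-5.2941  x^+=9.9047  v^+=8.4943  a^+=1.4813

a_post = 1.4813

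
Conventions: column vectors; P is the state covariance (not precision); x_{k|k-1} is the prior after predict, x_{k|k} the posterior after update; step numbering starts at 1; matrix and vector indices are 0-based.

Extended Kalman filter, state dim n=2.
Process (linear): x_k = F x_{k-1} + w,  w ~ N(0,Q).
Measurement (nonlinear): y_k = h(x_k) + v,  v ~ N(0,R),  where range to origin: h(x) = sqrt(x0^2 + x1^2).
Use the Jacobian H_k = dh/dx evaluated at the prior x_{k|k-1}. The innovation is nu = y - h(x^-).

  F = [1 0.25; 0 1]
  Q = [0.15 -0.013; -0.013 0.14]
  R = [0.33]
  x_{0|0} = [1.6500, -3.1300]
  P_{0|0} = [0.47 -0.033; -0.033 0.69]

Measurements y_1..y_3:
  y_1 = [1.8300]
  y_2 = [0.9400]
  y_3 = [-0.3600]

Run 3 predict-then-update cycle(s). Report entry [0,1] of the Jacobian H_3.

H_jac[0,1] = -0.9982

step 1: x^-=[0.8675, -3.1300]  P^-=[0.6466 0.1265; 0.1265 0.8300]  H_jac=[0.2671 -0.9637]  S=[1.0818]  K=[0.0470; -0.7081]  nu=[-1.4180]  x^+=[0.8009, -2.1259]  P^+=[0.6442 0.1625; 0.1625 0.2875]
step 2: x^-=[0.2694, -2.1259]  P^-=[0.8934 0.2214; 0.2214 0.4275]  H_jac=[0.1257 -0.9921]  S=[0.7097]  K=[-0.1511; -0.5584]  nu=[-1.2029]  x^+=[0.4512, -1.4541]  P^+=[0.8772 0.1615; 0.1615 0.2062]
step 3: x^-=[0.0877, -1.4541]  P^-=[1.1209 0.2000; 0.2000 0.3462]  H_jac=[0.0602 -0.9982]  S=[0.6550]  K=[-0.2018; -0.5092]  nu=[-1.8168]  x^+=[0.4543, -0.5290]  P^+=[1.0942 0.1327; 0.1327 0.1764]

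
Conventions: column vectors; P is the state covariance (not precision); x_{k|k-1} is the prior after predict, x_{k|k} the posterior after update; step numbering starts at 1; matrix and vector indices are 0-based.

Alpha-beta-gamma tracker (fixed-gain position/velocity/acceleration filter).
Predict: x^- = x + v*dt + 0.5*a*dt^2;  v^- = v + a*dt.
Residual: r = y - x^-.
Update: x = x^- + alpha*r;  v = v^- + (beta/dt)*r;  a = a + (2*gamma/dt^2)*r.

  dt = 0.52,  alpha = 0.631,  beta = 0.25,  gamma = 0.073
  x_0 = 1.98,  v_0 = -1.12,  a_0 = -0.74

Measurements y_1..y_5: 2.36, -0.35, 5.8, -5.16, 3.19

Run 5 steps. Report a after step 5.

a_post = 1.0533

step 1: x_pred=1.2976  r=1.0624  x^+=1.9680  v^+=-0.9940  a^+=-0.1663
step 2: x_pred=1.4286  r=-1.7786  x^+=0.3063  v^+=-1.9356  a^+=-1.1267
step 3: x_pred=-0.8525  r=6.6525  x^+=3.3452  v^+=0.6769  a^+=2.4653
step 4: x_pred=4.0305  r=-9.1905  x^+=-1.7687  v^+=-2.4597  a^+=-2.4970
step 5: x_pred=-3.3853  r=6.5753  x^+=0.7637  v^+=-0.5969  a^+=1.0533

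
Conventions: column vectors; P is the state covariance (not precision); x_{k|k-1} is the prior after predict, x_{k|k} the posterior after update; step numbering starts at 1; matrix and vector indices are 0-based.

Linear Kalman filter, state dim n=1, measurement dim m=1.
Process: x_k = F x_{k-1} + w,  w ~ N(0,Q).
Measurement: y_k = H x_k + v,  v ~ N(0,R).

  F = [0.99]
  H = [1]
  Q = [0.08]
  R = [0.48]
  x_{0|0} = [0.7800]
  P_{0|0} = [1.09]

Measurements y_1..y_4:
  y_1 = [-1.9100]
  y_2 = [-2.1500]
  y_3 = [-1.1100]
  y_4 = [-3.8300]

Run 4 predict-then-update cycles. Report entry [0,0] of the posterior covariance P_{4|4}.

P_post[0,0] = 0.1686

step 1: x^-=[0.7722]  P^-=[1.1483]  S=[1.6283]  K=[0.7052]  nu=[-2.6822]  x^+=[-1.1193]  P^+=[0.3385]
step 2: x^-=[-1.1081]  P^-=[0.4118]  S=[0.8918]  K=[0.4617]  nu=[-1.0419]  x^+=[-1.5892]  P^+=[0.2216]
step 3: x^-=[-1.5733]  P^-=[0.2972]  S=[0.7772]  K=[0.3824]  nu=[0.4633]  x^+=[-1.3961]  P^+=[0.1836]
step 4: x^-=[-1.3822]  P^-=[0.2599]  S=[0.7399]  K=[0.3513]  nu=[-2.4478]  x^+=[-2.2420]  P^+=[0.1686]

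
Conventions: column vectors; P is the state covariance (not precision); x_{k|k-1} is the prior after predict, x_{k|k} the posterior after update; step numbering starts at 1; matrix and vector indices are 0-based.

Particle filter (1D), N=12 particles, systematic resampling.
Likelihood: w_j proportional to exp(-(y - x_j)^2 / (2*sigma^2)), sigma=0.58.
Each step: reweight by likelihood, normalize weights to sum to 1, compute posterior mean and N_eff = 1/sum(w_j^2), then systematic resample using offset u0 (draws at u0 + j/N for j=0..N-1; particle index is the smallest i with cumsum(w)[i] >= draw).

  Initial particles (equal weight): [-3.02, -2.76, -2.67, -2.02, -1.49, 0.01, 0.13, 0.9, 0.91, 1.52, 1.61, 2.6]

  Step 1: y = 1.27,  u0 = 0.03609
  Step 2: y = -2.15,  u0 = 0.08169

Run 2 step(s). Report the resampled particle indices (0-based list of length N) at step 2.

step 1: w=[0.0000, 0.0000, 0.0000, 0.0000, 0.0000, 0.0255, 0.0391, 0.2202, 0.2226, 0.2459, 0.2273, 0.0195]  mean=1.1963  Neff=4.7014  idx=[6, 7, 7, 8, 8, 8, 9, 9, 9, 10, 10, 10]
step 2: w=[0.9895, 0.0022, 0.0022, 0.0020, 0.0020, 0.0020, 0.0000, 0.0000, 0.0000, 0.0000, 0.0000, 0.0000]  mean=0.1382  Neff=1.0214  idx=[0, 0, 0, 0, 0, 0, 0, 0, 0, 0, 0, 5]

resampled_idx = [0, 0, 0, 0, 0, 0, 0, 0, 0, 0, 0, 5]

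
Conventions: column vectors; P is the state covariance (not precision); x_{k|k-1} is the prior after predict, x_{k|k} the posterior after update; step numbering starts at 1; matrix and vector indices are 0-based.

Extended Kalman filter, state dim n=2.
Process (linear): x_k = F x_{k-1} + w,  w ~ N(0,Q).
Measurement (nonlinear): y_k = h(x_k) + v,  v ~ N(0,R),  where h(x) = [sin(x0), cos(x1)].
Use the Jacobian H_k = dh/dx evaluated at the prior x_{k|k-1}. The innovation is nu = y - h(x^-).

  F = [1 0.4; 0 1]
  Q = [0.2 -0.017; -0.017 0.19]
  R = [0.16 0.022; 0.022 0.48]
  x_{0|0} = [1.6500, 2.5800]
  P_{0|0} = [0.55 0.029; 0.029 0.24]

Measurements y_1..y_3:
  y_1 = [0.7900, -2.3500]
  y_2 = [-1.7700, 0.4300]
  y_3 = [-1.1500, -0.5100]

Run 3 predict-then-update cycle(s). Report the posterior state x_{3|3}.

step 1: x^-=[2.6820, 2.5800]  P^-=[0.8116 0.1080; 0.1080 0.4300]  H_jac=[-0.8962 0.0000; 0.0000 -0.5325]  S=[0.8119 0.0735; 0.0735 0.6019]  K=[-0.8972 0.0141; -0.0857 -0.3699]  nu=[0.3464, -1.5036]  x^+=[2.3500, 3.1066]  P^+=[0.1598 0.0244; 0.0244 0.3370]
step 2: x^-=[3.5927, 3.1066]  P^-=[0.4332 0.1422; 0.1422 0.5270]  H_jac=[-0.9000 0.0000; 0.0000 -0.0350]  S=[0.5109 0.0265; 0.0265 0.4806]  K=[-0.7648 0.0318; -0.2492 -0.0247]  nu=[-1.3341, 1.4294]  x^+=[4.6584, 3.4037]  P^+=[0.1352 0.0449; 0.0449 0.4947]
step 3: x^-=[6.0199, 3.4037]  P^-=[0.4503 0.2258; 0.2258 0.6847]  H_jac=[0.9655 0.0000; 0.0000 0.2591]  S=[0.5798 0.0785; 0.0785 0.5260]  K=[0.7500 -0.0007; 0.3371 0.2870]  nu=[-0.8897, 0.4558]  x^+=[5.3523, 3.2345]  P^+=[0.1243 0.0624; 0.0624 0.5603]

x_post = [5.3523, 3.2345]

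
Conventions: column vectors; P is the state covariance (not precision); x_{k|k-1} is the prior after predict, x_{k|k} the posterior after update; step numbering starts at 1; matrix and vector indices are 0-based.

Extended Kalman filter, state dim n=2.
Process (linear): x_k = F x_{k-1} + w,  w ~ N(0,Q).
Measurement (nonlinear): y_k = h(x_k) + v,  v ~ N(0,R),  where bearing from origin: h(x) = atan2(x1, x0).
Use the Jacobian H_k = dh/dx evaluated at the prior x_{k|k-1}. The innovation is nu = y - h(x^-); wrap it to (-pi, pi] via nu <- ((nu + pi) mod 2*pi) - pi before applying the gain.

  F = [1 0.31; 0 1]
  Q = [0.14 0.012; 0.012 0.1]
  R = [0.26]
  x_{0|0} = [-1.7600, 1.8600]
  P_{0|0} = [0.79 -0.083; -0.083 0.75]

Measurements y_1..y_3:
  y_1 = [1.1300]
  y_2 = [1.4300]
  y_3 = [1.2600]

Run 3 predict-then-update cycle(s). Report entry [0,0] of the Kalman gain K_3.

K[0,0] = -0.6621

step 1: x^-=[-1.1834, 1.8600]  P^-=[0.9506 0.1615; 0.1615 0.8500]  H_jac=[-0.3827 -0.2435]  S=[0.4797]  K=[-0.8403; -0.5603]  nu=[-1.0074]  x^+=[-0.3368, 2.4244]  P^+=[0.6118 -0.0644; -0.0644 0.6994]
step 2: x^-=[0.4148, 2.4244]  P^-=[0.7791 0.1645; 0.1645 0.7994]  H_jac=[-0.4007 0.0686]  S=[0.3798]  K=[-0.7923; -0.0292]  nu=[0.0286]  x^+=[0.3921, 2.4236]  P^+=[0.5407 0.1557; 0.1557 0.7991]
step 3: x^-=[1.1434, 2.4236]  P^-=[0.8540 0.4154; 0.4154 0.8991]  H_jac=[-0.3375 0.1592]  S=[0.3354]  K=[-0.6621; 0.0088]  nu=[0.1300]  x^+=[1.0573, 2.4247]  P^+=[0.7070 0.4173; 0.4173 0.8991]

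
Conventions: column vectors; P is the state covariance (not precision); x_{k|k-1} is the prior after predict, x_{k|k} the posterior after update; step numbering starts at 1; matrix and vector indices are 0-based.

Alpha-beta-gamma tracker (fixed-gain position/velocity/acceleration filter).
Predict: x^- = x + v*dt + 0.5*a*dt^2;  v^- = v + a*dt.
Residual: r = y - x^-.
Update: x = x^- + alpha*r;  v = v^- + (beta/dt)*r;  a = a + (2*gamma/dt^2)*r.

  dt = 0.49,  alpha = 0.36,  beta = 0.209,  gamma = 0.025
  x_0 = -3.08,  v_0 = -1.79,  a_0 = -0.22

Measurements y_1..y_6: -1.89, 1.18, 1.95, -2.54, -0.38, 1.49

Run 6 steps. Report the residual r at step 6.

resid = -0.3195

step 1: x_pred=-3.9835  r=2.0935  x^+=-3.2298  v^+=-1.0049  a^+=0.2160
step 2: x_pred=-3.6963  r=4.8763  x^+=-1.9408  v^+=1.1809  a^+=1.2314
step 3: x_pred=-1.2144  r=3.1644  x^+=-0.0752  v^+=3.1340  a^+=1.8904
step 4: x_pred=1.6874  r=-4.2274  x^+=0.1655  v^+=2.2572  a^+=1.0101
step 5: x_pred=1.3928  r=-1.7728  x^+=0.7546  v^+=1.9959  a^+=0.6409
step 6: x_pred=1.8095  r=-0.3195  x^+=1.6945  v^+=2.1737  a^+=0.5743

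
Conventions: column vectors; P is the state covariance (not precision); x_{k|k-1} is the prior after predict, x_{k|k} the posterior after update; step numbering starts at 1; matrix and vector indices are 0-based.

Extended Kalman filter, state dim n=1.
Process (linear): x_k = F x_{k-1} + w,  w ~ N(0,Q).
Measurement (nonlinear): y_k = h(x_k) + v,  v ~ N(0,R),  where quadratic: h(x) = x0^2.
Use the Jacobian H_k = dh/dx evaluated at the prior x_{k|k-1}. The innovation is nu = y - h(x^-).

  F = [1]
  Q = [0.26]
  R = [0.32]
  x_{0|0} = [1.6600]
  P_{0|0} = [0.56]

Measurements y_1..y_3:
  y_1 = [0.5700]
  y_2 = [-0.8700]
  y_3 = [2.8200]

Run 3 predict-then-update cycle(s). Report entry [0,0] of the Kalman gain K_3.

step 1: x^-=[1.6600]  P^-=[0.8200]  H_jac=[3.3200]  S=[9.3584]  K=[0.2909]  nu=[-2.1856]  x^+=[1.0242]  P^+=[0.0280]
step 2: x^-=[1.0242]  P^-=[0.2880]  H_jac=[2.0484]  S=[1.5286]  K=[0.3860]  nu=[-1.9190]  x^+=[0.2835]  P^+=[0.0603]
step 3: x^-=[0.2835]  P^-=[0.3203]  H_jac=[0.5670]  S=[0.4230]  K=[0.4294]  nu=[2.7396]  x^+=[1.4598]  P^+=[0.2423]

K[0,0] = 0.4294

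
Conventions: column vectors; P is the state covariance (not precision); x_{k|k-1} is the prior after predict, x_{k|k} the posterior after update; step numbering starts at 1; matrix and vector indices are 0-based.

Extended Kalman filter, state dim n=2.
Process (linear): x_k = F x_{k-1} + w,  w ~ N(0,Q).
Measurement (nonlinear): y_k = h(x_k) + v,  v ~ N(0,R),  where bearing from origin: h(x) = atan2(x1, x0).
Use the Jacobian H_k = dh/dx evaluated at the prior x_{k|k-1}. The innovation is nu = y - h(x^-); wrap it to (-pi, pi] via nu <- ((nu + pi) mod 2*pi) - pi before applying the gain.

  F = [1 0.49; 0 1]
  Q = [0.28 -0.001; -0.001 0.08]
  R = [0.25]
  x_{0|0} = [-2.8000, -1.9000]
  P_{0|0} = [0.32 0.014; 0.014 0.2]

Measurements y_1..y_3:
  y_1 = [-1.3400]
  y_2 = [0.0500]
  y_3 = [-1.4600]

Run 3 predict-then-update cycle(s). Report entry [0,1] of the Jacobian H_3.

H_jac[0,1] = -0.1528

step 1: x^-=[-3.7310, -1.9000]  P^-=[0.6617 0.1110; 0.1110 0.2800]  H_jac=[0.1084 -0.2128]  S=[0.2653]  K=[0.1813; -0.1793]  nu=[1.3306]  x^+=[-3.4898, -2.1385]  P^+=[0.6530 0.1196; 0.1196 0.2715]
step 2: x^-=[-4.5377, -2.1385]  P^-=[1.1154 0.2516; 0.2516 0.3515]  H_jac=[0.0850 -0.1803]  S=[0.2618]  K=[0.1888; -0.1604]  nu=[2.7512]  x^+=[-4.0183, -2.5799]  P^+=[1.1061 0.2596; 0.2596 0.3447]
step 3: x^-=[-5.2825, -2.5799]  P^-=[1.7233 0.4275; 0.4275 0.4247]  H_jac=[0.0746 -0.1528]  S=[0.2598]  K=[0.2437; -0.1271]  nu=[1.2273]  x^+=[-4.9834, -2.7358]  P^+=[1.7078 0.4355; 0.4355 0.4205]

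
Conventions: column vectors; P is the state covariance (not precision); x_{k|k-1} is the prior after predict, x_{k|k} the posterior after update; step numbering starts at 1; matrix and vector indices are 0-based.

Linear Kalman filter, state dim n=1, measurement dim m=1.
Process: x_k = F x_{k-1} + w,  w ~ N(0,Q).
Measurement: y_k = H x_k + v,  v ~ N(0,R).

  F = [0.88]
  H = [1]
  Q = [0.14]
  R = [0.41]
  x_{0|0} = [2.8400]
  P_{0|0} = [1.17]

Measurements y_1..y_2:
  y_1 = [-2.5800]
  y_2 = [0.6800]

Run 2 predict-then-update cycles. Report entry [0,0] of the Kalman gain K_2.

step 1: x^-=[2.4992]  P^-=[1.0460]  S=[1.4560]  K=[0.7184]  nu=[-5.0792]  x^+=[-1.1498]  P^+=[0.2946]
step 2: x^-=[-1.0118]  P^-=[0.3681]  S=[0.7781]  K=[0.4731]  nu=[1.6918]  x^+=[-0.2115]  P^+=[0.1940]

K[0,0] = 0.4731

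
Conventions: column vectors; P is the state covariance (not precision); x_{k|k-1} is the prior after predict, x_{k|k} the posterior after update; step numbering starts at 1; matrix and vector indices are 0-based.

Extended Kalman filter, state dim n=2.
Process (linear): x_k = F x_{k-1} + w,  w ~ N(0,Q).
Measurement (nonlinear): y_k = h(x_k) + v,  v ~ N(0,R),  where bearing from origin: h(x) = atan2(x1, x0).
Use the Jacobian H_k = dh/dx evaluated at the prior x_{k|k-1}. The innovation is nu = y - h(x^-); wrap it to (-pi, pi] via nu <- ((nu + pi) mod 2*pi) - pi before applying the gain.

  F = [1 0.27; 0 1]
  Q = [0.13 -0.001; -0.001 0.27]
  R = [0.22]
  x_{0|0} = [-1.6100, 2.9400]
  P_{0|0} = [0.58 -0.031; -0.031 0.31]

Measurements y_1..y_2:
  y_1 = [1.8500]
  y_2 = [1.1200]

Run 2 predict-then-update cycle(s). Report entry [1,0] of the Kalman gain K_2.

step 1: x^-=[-0.8162, 2.9400]  P^-=[0.7159 0.0517; 0.0517 0.5800]  H_jac=[-0.3158 -0.0877]  S=[0.2987]  K=[-0.7720; -0.2249]  nu=[0.0084]  x^+=[-0.8227, 2.9381]  P^+=[0.5378 -0.0002; -0.0002 0.5649]
step 2: x^-=[-0.0294, 2.9381]  P^-=[0.7089 0.1514; 0.1514 0.8349]  H_jac=[-0.3403 -0.0034]  S=[0.3025]  K=[-0.7994; -0.1797]  nu=[-0.4608]  x^+=[0.3389, 3.0209]  P^+=[0.5157 0.1079; 0.1079 0.8251]

K[1,0] = -0.1797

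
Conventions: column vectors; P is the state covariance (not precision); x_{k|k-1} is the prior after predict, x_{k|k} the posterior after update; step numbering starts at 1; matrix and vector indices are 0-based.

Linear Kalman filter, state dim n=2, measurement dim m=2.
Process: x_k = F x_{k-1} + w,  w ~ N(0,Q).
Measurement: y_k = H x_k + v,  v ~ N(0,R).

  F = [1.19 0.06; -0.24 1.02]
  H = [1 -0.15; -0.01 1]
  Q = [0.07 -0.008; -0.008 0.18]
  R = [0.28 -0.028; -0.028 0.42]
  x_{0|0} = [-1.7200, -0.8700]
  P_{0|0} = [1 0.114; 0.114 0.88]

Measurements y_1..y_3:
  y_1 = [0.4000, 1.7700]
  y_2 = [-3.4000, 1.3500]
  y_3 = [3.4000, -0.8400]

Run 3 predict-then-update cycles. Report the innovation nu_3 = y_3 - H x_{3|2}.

innov = [5.7386, -2.6972]

step 1: x^-=[-2.0990, -0.4746]  P^-=[1.5055 -0.1030; -0.1030 1.0973]  S=[1.8411 -0.3108; -0.3108 1.5195]  K=[0.8421 0.0945; -0.0242 0.7179]  nu=[2.4278, 2.2236]  x^+=[0.1556, 1.0630]  P^+=[0.2359 0.0185; 0.0185 0.3024]
step 2: x^-=[0.2490, 1.0469]  P^-=[0.4078 -0.0347; -0.0347 0.4991]  S=[0.7094 -0.1417; -0.1417 0.9199]  K=[0.5919 0.0490; -0.0474 0.5357]  nu=[-3.4920, 0.3055]  x^+=[-1.8031, 1.3763]  P^+=[0.1652 0.0057; 0.0057 0.2264]
step 3: x^-=[-2.0631, 1.8366]  P^-=[0.3056 -0.0345; -0.0345 0.4223]  S=[0.6055 -0.1290; -0.1290 0.8430]  K=[0.5208 0.0351; -0.0567 0.4926]  nu=[5.7386, -2.6972]  x^+=[0.8307, 0.1824]  P^+=[0.1451 0.0016; 0.0016 0.2085]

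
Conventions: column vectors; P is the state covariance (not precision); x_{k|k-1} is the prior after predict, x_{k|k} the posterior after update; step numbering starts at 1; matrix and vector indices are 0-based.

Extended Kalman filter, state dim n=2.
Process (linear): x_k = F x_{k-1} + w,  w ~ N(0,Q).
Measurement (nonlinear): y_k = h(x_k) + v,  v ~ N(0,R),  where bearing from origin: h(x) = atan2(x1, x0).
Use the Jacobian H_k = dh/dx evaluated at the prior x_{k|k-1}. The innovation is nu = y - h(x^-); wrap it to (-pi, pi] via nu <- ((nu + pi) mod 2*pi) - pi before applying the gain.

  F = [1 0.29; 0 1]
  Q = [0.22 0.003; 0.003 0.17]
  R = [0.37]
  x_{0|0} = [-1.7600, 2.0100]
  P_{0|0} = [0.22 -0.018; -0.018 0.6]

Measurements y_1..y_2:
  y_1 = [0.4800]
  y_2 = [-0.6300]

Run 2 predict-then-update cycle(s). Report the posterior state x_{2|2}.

x_post = [1.4216, 3.0174]

step 1: x^-=[-1.1771, 2.0100]  P^-=[0.4800 0.1590; 0.1590 0.7700]  H_jac=[-0.3705 -0.2170]  S=[0.4977]  K=[-0.4266; -0.4540]  nu=[-1.6206]  x^+=[-0.4857, 2.7458]  P^+=[0.3894 0.0626; 0.0626 0.6674]
step 2: x^-=[0.3106, 2.7458]  P^-=[0.7019 0.2592; 0.2592 0.8374]  H_jac=[-0.3596 0.0407]  S=[0.4546]  K=[-0.5321; -0.1301]  nu=[-2.0882]  x^+=[1.4216, 3.0174]  P^+=[0.5732 0.2277; 0.2277 0.8297]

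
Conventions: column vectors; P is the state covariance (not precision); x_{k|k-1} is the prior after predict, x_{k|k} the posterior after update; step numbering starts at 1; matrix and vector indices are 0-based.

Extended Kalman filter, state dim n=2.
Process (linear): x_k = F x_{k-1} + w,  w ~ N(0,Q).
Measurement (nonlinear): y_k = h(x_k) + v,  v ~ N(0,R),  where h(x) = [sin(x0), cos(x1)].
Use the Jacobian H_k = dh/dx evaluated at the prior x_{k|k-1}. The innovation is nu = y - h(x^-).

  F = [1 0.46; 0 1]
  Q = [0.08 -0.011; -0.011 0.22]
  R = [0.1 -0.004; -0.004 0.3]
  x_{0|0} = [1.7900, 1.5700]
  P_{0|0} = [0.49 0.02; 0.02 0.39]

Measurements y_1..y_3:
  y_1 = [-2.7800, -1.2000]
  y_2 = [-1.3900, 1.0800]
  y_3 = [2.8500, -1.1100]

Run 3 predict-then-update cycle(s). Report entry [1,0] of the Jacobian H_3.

H_jac[1,0] = 0.0000

step 1: x^-=[2.5122, 1.5700]  P^-=[0.6709 0.1884; 0.1884 0.6100]  H_jac=[-0.8084 0.0000; 0.0000 -1.0000]  S=[0.5384 0.1483; 0.1483 0.9100]  K=[-0.9949 -0.0449; -0.1028 -0.6536]  nu=[-3.3687, -1.2008]  x^+=[5.9177, 2.7013]  P^+=[0.1229 0.0095; 0.0095 0.1957]
step 2: x^-=[7.1602, 2.7013]  P^-=[0.2530 0.0885; 0.0885 0.4157]  H_jac=[0.6394 0.0000; 0.0000 -0.4262]  S=[0.2034 -0.0281; -0.0281 0.3755]  K=[0.7894 -0.0413; 0.2152 -0.4557]  nu=[-2.1589, 1.9846]  x^+=[5.3739, 1.3324]  P^+=[0.1237 0.0365; 0.0365 0.3227]
step 3: x^-=[5.9868, 1.3324]  P^-=[0.3056 0.1740; 0.1740 0.5427]  H_jac=[0.9564 0.0000; 0.0000 -0.9717]  S=[0.3795 -0.1657; -0.1657 0.8125]  K=[0.7456 -0.0560; 0.1702 -0.6144]  nu=[3.1421, -1.3462]  x^+=[8.4051, 2.6942]  P^+=[0.0782 0.0204; 0.0204 0.1904]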